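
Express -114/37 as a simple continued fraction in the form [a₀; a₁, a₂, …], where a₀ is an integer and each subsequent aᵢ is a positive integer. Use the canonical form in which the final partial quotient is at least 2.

[-4; 1, 11, 3]

-114 ÷ 37 → quotient -4, remainder 34
37 ÷ 34 → quotient 1, remainder 3
34 ÷ 3 → quotient 11, remainder 1
3 ÷ 1 → quotient 3, remainder 0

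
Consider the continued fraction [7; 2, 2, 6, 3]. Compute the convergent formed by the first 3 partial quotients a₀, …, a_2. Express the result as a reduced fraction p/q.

37/5

Build up convergents one term at a time:
a_0 = 7: 7/1
a_1 = 2: 15/2
a_2 = 2: 37/5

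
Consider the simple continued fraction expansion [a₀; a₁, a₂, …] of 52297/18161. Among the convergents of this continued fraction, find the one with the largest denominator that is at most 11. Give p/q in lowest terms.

23/8

a_0 = 2: 2/1  (≤ bound)
a_1 = 1: 3/1  (≤ bound)
a_2 = 7: 23/8  (≤ bound)
a_3 = 3: 72/25  (> 11, stop)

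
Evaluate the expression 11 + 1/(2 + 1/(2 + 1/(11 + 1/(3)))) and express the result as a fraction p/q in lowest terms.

Collapse the nested fraction from the inside out:
Start with 3.
11 + 1/(3/1) = 11 + 1/3 = 34/3
2 + 1/(34/3) = 2 + 3/34 = 71/34
2 + 1/(71/34) = 2 + 34/71 = 176/71
11 + 1/(176/71) = 11 + 71/176 = 2007/176

2007/176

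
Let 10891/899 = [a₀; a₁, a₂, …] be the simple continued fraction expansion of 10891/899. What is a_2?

1

⌊10891/899⌋ = 12, remainder 103
⌊899/103⌋ = 8, remainder 75
⌊103/75⌋ = 1, remainder 28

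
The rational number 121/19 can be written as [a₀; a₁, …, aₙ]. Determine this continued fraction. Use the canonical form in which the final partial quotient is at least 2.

[6; 2, 1, 2, 2]

121 ÷ 19 → quotient 6, remainder 7
19 ÷ 7 → quotient 2, remainder 5
7 ÷ 5 → quotient 1, remainder 2
5 ÷ 2 → quotient 2, remainder 1
2 ÷ 1 → quotient 2, remainder 0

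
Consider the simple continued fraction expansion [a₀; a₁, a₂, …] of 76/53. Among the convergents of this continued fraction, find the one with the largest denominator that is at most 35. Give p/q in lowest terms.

a_0 = 1: 1/1  (≤ bound)
a_1 = 2: 3/2  (≤ bound)
a_2 = 3: 10/7  (≤ bound)
a_3 = 3: 33/23  (≤ bound)
a_4 = 2: 76/53  (> 35, stop)

33/23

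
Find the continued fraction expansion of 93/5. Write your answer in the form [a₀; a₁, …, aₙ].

[18; 1, 1, 2]

Apply division with remainder until the remainder is 0:
⌊93/5⌋ = 18, remainder 3
⌊5/3⌋ = 1, remainder 2
⌊3/2⌋ = 1, remainder 1
⌊2/1⌋ = 2, remainder 0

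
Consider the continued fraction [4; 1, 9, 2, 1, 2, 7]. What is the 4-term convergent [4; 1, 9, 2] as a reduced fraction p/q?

Start with 2.
9 + 1/(2/1) = 9 + 1/2 = 19/2
1 + 1/(19/2) = 1 + 2/19 = 21/19
4 + 1/(21/19) = 4 + 19/21 = 103/21

103/21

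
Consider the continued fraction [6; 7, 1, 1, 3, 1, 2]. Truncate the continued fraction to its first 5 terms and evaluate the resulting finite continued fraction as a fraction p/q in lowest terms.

Work from the innermost term outward:
Start with 3.
1 + 1/(3/1) = 1 + 1/3 = 4/3
1 + 1/(4/3) = 1 + 3/4 = 7/4
7 + 1/(7/4) = 7 + 4/7 = 53/7
6 + 1/(53/7) = 6 + 7/53 = 325/53

325/53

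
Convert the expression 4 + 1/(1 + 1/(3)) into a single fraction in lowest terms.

19/4

Starting at the tail and folding back:
Start with 3.
1 + 1/(3/1) = 1 + 1/3 = 4/3
4 + 1/(4/3) = 4 + 3/4 = 19/4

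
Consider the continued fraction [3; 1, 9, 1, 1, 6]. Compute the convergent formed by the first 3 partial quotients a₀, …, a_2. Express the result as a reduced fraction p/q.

a_0 = 3: 3/1
a_1 = 1: 4/1
a_2 = 9: 39/10

39/10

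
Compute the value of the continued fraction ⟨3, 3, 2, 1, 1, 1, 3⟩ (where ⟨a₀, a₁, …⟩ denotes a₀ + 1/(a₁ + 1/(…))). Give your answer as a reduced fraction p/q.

323/98

Start with 3.
1 + 1/(3/1) = 1 + 1/3 = 4/3
1 + 1/(4/3) = 1 + 3/4 = 7/4
1 + 1/(7/4) = 1 + 4/7 = 11/7
2 + 1/(11/7) = 2 + 7/11 = 29/11
3 + 1/(29/11) = 3 + 11/29 = 98/29
3 + 1/(98/29) = 3 + 29/98 = 323/98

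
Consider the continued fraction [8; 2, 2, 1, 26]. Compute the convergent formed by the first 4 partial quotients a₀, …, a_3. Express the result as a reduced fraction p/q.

Work from the innermost term outward:
Start with 1.
2 + 1/(1/1) = 2 + 1/1 = 3/1
2 + 1/(3/1) = 2 + 1/3 = 7/3
8 + 1/(7/3) = 8 + 3/7 = 59/7

59/7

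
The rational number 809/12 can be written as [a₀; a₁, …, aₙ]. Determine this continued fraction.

[67; 2, 2, 2]

809 = 67·12 + 5, so a_0 = 67
12 = 2·5 + 2, so a_1 = 2
5 = 2·2 + 1, so a_2 = 2
2 = 2·1 + 0, so a_3 = 2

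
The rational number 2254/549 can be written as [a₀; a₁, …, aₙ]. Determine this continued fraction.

2254 = 4·549 + 58, so a_0 = 4
549 = 9·58 + 27, so a_1 = 9
58 = 2·27 + 4, so a_2 = 2
27 = 6·4 + 3, so a_3 = 6
4 = 1·3 + 1, so a_4 = 1
3 = 3·1 + 0, so a_5 = 3

[4; 9, 2, 6, 1, 3]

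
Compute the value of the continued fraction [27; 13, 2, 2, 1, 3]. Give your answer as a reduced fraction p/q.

a_0 = 27: 27/1
a_1 = 13: 352/13
a_2 = 2: 731/27
a_3 = 2: 1814/67
a_4 = 1: 2545/94
a_5 = 3: 9449/349

9449/349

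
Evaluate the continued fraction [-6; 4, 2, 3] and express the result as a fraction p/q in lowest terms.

Build up convergents one term at a time:
a_0 = -6: -6/1
a_1 = 4: -23/4
a_2 = 2: -52/9
a_3 = 3: -179/31

-179/31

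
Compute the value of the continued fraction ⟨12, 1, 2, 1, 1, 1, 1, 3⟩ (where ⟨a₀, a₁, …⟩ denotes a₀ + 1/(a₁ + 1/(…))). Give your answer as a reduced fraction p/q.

827/65

Use the convergent recurrence hₖ = aₖ·hₖ₋₁ + hₖ₋₂ (and likewise for the denominators kₖ):
a_0 = 12: 12/1
a_1 = 1: 13/1
a_2 = 2: 38/3
a_3 = 1: 51/4
a_4 = 1: 89/7
a_5 = 1: 140/11
a_6 = 1: 229/18
a_7 = 3: 827/65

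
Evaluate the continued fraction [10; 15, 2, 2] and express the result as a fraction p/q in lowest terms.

Starting at the tail and folding back:
Start with 2.
2 + 1/(2/1) = 2 + 1/2 = 5/2
15 + 1/(5/2) = 15 + 2/5 = 77/5
10 + 1/(77/5) = 10 + 5/77 = 775/77

775/77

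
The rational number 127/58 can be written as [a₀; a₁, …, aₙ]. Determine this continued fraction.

[2; 5, 3, 1, 2]

127 = 2·58 + 11, so a_0 = 2
58 = 5·11 + 3, so a_1 = 5
11 = 3·3 + 2, so a_2 = 3
3 = 1·2 + 1, so a_3 = 1
2 = 2·1 + 0, so a_4 = 2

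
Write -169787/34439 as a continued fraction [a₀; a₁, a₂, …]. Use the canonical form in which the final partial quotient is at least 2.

⌊-169787/34439⌋ = -5, remainder 2408
⌊34439/2408⌋ = 14, remainder 727
⌊2408/727⌋ = 3, remainder 227
⌊727/227⌋ = 3, remainder 46
⌊227/46⌋ = 4, remainder 43
⌊46/43⌋ = 1, remainder 3
⌊43/3⌋ = 14, remainder 1
⌊3/1⌋ = 3, remainder 0

[-5; 14, 3, 3, 4, 1, 14, 3]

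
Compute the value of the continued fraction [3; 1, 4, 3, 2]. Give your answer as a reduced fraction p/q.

141/37

Build up convergents one term at a time:
a_0 = 3: 3/1
a_1 = 1: 4/1
a_2 = 4: 19/5
a_3 = 3: 61/16
a_4 = 2: 141/37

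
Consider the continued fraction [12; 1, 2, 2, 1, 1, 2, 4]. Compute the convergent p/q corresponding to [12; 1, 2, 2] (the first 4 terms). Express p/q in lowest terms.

89/7

Compute successive convergents:
a_0 = 12: 12/1
a_1 = 1: 13/1
a_2 = 2: 38/3
a_3 = 2: 89/7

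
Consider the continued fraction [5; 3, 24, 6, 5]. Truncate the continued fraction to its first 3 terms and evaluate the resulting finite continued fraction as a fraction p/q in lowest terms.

389/73

Compute successive convergents:
a_0 = 5: 5/1
a_1 = 3: 16/3
a_2 = 24: 389/73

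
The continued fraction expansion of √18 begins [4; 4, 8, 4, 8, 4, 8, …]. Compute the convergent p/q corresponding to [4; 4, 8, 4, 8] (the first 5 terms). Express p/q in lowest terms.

4756/1121

Starting at the tail and folding back:
Start with 8.
4 + 1/(8/1) = 4 + 1/8 = 33/8
8 + 1/(33/8) = 8 + 8/33 = 272/33
4 + 1/(272/33) = 4 + 33/272 = 1121/272
4 + 1/(1121/272) = 4 + 272/1121 = 4756/1121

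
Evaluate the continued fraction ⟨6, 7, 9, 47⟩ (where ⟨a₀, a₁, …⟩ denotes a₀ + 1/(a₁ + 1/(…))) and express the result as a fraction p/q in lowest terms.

18514/3015

Start with 47.
9 + 1/(47/1) = 9 + 1/47 = 424/47
7 + 1/(424/47) = 7 + 47/424 = 3015/424
6 + 1/(3015/424) = 6 + 424/3015 = 18514/3015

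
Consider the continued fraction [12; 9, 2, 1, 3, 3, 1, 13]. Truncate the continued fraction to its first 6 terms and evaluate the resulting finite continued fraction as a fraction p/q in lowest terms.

4080/337

Build up convergents one term at a time:
a_0 = 12: 12/1
a_1 = 9: 109/9
a_2 = 2: 230/19
a_3 = 1: 339/28
a_4 = 3: 1247/103
a_5 = 3: 4080/337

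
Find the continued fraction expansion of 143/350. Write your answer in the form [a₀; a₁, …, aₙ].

[0; 2, 2, 4, 3, 1, 3]

⌊143/350⌋ = 0, remainder 143
⌊350/143⌋ = 2, remainder 64
⌊143/64⌋ = 2, remainder 15
⌊64/15⌋ = 4, remainder 4
⌊15/4⌋ = 3, remainder 3
⌊4/3⌋ = 1, remainder 1
⌊3/1⌋ = 3, remainder 0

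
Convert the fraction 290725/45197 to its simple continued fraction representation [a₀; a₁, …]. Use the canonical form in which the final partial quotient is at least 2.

[6; 2, 3, 5, 19, 1, 5, 10]

290725 ÷ 45197 → quotient 6, remainder 19543
45197 ÷ 19543 → quotient 2, remainder 6111
19543 ÷ 6111 → quotient 3, remainder 1210
6111 ÷ 1210 → quotient 5, remainder 61
1210 ÷ 61 → quotient 19, remainder 51
61 ÷ 51 → quotient 1, remainder 10
51 ÷ 10 → quotient 5, remainder 1
10 ÷ 1 → quotient 10, remainder 0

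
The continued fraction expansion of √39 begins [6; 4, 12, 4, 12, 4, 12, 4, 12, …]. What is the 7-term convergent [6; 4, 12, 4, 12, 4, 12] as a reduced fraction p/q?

764394/122401

a_0 = 6: 6/1
a_1 = 4: 25/4
a_2 = 12: 306/49
a_3 = 4: 1249/200
a_4 = 12: 15294/2449
a_5 = 4: 62425/9996
a_6 = 12: 764394/122401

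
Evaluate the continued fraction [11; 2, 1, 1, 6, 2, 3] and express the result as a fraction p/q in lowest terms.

2803/246

Compute successive convergents:
a_0 = 11: 11/1
a_1 = 2: 23/2
a_2 = 1: 34/3
a_3 = 1: 57/5
a_4 = 6: 376/33
a_5 = 2: 809/71
a_6 = 3: 2803/246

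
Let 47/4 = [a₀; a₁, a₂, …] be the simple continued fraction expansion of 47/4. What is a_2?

47 ÷ 4 → quotient 11, remainder 3
4 ÷ 3 → quotient 1, remainder 1
3 ÷ 1 → quotient 3, remainder 0

3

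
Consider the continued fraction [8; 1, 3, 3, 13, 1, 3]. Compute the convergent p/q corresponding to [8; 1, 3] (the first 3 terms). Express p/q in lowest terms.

a_0 = 8: 8/1
a_1 = 1: 9/1
a_2 = 3: 35/4

35/4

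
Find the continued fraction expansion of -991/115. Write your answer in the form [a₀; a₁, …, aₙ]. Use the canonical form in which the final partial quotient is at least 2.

Run the Euclidean algorithm, recording each quotient:
-991 ÷ 115 → quotient -9, remainder 44
115 ÷ 44 → quotient 2, remainder 27
44 ÷ 27 → quotient 1, remainder 17
27 ÷ 17 → quotient 1, remainder 10
17 ÷ 10 → quotient 1, remainder 7
10 ÷ 7 → quotient 1, remainder 3
7 ÷ 3 → quotient 2, remainder 1
3 ÷ 1 → quotient 3, remainder 0

[-9; 2, 1, 1, 1, 1, 2, 3]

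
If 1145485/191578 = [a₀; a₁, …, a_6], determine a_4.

1145485 = 5·191578 + 187595, so a_0 = 5
191578 = 1·187595 + 3983, so a_1 = 1
187595 = 47·3983 + 394, so a_2 = 47
3983 = 10·394 + 43, so a_3 = 10
394 = 9·43 + 7, so a_4 = 9

9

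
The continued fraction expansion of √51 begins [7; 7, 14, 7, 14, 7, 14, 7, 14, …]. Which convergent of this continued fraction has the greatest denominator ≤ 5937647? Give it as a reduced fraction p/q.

7068593/989801

a_0 = 7: 7/1  (≤ bound)
a_1 = 7: 50/7  (≤ bound)
a_2 = 14: 707/99  (≤ bound)
a_3 = 7: 4999/700  (≤ bound)
a_4 = 14: 70693/9899  (≤ bound)
a_5 = 7: 499850/69993  (≤ bound)
a_6 = 14: 7068593/989801  (≤ bound)
a_7 = 7: 49980001/6998600  (> 5937647, stop)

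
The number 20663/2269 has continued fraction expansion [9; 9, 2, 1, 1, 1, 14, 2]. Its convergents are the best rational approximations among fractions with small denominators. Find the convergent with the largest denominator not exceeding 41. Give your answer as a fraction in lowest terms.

255/28

List convergents until the denominator exceeds the bound:
a_0 = 9: 9/1  (≤ bound)
a_1 = 9: 82/9  (≤ bound)
a_2 = 2: 173/19  (≤ bound)
a_3 = 1: 255/28  (≤ bound)
a_4 = 1: 428/47  (> 41, stop)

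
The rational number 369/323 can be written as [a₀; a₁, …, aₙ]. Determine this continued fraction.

369 ÷ 323 → quotient 1, remainder 46
323 ÷ 46 → quotient 7, remainder 1
46 ÷ 1 → quotient 46, remainder 0

[1; 7, 46]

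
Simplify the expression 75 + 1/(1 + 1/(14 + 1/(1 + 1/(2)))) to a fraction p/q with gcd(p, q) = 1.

3569/47

Starting at the tail and folding back:
Start with 2.
1 + 1/(2/1) = 1 + 1/2 = 3/2
14 + 1/(3/2) = 14 + 2/3 = 44/3
1 + 1/(44/3) = 1 + 3/44 = 47/44
75 + 1/(47/44) = 75 + 44/47 = 3569/47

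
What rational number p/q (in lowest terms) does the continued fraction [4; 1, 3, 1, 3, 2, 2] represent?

Build up convergents one term at a time:
a_0 = 4: 4/1
a_1 = 1: 5/1
a_2 = 3: 19/4
a_3 = 1: 24/5
a_4 = 3: 91/19
a_5 = 2: 206/43
a_6 = 2: 503/105

503/105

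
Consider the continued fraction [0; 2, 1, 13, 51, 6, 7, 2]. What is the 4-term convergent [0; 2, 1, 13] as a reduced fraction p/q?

a_0 = 0: 0/1
a_1 = 2: 1/2
a_2 = 1: 1/3
a_3 = 13: 14/41

14/41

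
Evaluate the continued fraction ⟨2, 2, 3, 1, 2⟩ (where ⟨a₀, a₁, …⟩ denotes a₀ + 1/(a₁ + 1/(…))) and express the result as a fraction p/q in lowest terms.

61/25

Start with 2.
1 + 1/(2/1) = 1 + 1/2 = 3/2
3 + 1/(3/2) = 3 + 2/3 = 11/3
2 + 1/(11/3) = 2 + 3/11 = 25/11
2 + 1/(25/11) = 2 + 11/25 = 61/25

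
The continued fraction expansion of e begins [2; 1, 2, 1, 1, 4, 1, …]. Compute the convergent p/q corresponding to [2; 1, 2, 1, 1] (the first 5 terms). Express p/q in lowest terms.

Start with 1.
1 + 1/(1/1) = 1 + 1/1 = 2/1
2 + 1/(2/1) = 2 + 1/2 = 5/2
1 + 1/(5/2) = 1 + 2/5 = 7/5
2 + 1/(7/5) = 2 + 5/7 = 19/7

19/7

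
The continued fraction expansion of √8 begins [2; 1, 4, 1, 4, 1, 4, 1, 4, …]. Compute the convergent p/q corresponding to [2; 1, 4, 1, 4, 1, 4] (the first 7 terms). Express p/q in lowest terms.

478/169

Start with 4.
1 + 1/(4/1) = 1 + 1/4 = 5/4
4 + 1/(5/4) = 4 + 4/5 = 24/5
1 + 1/(24/5) = 1 + 5/24 = 29/24
4 + 1/(29/24) = 4 + 24/29 = 140/29
1 + 1/(140/29) = 1 + 29/140 = 169/140
2 + 1/(169/140) = 2 + 140/169 = 478/169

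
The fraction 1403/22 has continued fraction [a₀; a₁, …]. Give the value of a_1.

1

1403 = 63·22 + 17, so a_0 = 63
22 = 1·17 + 5, so a_1 = 1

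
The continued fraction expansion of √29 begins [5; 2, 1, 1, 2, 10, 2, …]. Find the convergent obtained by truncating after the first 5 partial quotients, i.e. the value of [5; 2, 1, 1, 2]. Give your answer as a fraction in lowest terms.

70/13

Collapse the nested fraction from the inside out:
Start with 2.
1 + 1/(2/1) = 1 + 1/2 = 3/2
1 + 1/(3/2) = 1 + 2/3 = 5/3
2 + 1/(5/3) = 2 + 3/5 = 13/5
5 + 1/(13/5) = 5 + 5/13 = 70/13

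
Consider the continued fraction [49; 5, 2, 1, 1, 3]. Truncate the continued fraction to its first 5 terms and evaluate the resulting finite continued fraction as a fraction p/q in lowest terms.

a_0 = 49: 49/1
a_1 = 5: 246/5
a_2 = 2: 541/11
a_3 = 1: 787/16
a_4 = 1: 1328/27

1328/27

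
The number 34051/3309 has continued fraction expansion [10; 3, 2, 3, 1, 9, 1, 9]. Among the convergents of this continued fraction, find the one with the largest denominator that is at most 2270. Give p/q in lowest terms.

a_0 = 10: 10/1  (≤ bound)
a_1 = 3: 31/3  (≤ bound)
a_2 = 2: 72/7  (≤ bound)
a_3 = 3: 247/24  (≤ bound)
a_4 = 1: 319/31  (≤ bound)
a_5 = 9: 3118/303  (≤ bound)
a_6 = 1: 3437/334  (≤ bound)
a_7 = 9: 34051/3309  (> 2270, stop)

3437/334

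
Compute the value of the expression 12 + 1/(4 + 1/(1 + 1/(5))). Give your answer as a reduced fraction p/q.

354/29

Start with 5.
1 + 1/(5/1) = 1 + 1/5 = 6/5
4 + 1/(6/5) = 4 + 5/6 = 29/6
12 + 1/(29/6) = 12 + 6/29 = 354/29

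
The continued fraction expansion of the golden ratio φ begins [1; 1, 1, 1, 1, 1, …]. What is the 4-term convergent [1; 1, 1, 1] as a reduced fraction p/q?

Use the convergent recurrence hₖ = aₖ·hₖ₋₁ + hₖ₋₂ (and likewise for the denominators kₖ):
a_0 = 1: 1/1
a_1 = 1: 2/1
a_2 = 1: 3/2
a_3 = 1: 5/3

5/3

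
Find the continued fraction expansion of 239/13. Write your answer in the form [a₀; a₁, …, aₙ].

[18; 2, 1, 1, 2]

Apply division with remainder until the remainder is 0:
239 = 18·13 + 5, so a_0 = 18
13 = 2·5 + 3, so a_1 = 2
5 = 1·3 + 2, so a_2 = 1
3 = 1·2 + 1, so a_3 = 1
2 = 2·1 + 0, so a_4 = 2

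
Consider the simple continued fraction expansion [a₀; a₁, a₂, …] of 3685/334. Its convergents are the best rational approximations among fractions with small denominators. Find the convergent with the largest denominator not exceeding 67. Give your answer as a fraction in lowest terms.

673/61

a_0 = 11: 11/1  (≤ bound)
a_1 = 30: 331/30  (≤ bound)
a_2 = 2: 673/61  (≤ bound)
a_3 = 1: 1004/91  (> 67, stop)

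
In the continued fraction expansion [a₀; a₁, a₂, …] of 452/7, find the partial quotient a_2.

Repeatedly divide and take the remainder:
452 ÷ 7 → quotient 64, remainder 4
7 ÷ 4 → quotient 1, remainder 3
4 ÷ 3 → quotient 1, remainder 1

1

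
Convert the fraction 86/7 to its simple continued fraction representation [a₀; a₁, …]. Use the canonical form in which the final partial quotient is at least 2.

[12; 3, 2]

Run the Euclidean algorithm, recording each quotient:
86 = 12·7 + 2, so a_0 = 12
7 = 3·2 + 1, so a_1 = 3
2 = 2·1 + 0, so a_2 = 2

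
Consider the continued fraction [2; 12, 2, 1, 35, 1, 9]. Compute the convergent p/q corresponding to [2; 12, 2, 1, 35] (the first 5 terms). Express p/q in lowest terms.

2747/1320

Use the convergent recurrence hₖ = aₖ·hₖ₋₁ + hₖ₋₂ (and likewise for the denominators kₖ):
a_0 = 2: 2/1
a_1 = 12: 25/12
a_2 = 2: 52/25
a_3 = 1: 77/37
a_4 = 35: 2747/1320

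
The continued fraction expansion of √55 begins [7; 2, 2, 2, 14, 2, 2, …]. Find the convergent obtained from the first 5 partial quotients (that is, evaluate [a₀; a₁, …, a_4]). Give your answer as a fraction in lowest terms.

Start with 14.
2 + 1/(14/1) = 2 + 1/14 = 29/14
2 + 1/(29/14) = 2 + 14/29 = 72/29
2 + 1/(72/29) = 2 + 29/72 = 173/72
7 + 1/(173/72) = 7 + 72/173 = 1283/173

1283/173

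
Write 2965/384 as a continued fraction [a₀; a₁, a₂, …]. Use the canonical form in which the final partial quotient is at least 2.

[7; 1, 2, 1, 1, 2, 3, 6]

2965 = 7·384 + 277, so a_0 = 7
384 = 1·277 + 107, so a_1 = 1
277 = 2·107 + 63, so a_2 = 2
107 = 1·63 + 44, so a_3 = 1
63 = 1·44 + 19, so a_4 = 1
44 = 2·19 + 6, so a_5 = 2
19 = 3·6 + 1, so a_6 = 3
6 = 6·1 + 0, so a_7 = 6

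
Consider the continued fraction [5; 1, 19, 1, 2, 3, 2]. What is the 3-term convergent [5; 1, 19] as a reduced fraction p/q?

Start with 19.
1 + 1/(19/1) = 1 + 1/19 = 20/19
5 + 1/(20/19) = 5 + 19/20 = 119/20

119/20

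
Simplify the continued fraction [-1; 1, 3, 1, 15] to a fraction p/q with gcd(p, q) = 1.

Work from the innermost term outward:
Start with 15.
1 + 1/(15/1) = 1 + 1/15 = 16/15
3 + 1/(16/15) = 3 + 15/16 = 63/16
1 + 1/(63/16) = 1 + 16/63 = 79/63
-1 + 1/(79/63) = -1 + 63/79 = -16/79

-16/79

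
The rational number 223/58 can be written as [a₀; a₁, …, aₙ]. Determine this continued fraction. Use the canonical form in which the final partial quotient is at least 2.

Repeatedly divide and take the remainder:
223 ÷ 58 → quotient 3, remainder 49
58 ÷ 49 → quotient 1, remainder 9
49 ÷ 9 → quotient 5, remainder 4
9 ÷ 4 → quotient 2, remainder 1
4 ÷ 1 → quotient 4, remainder 0

[3; 1, 5, 2, 4]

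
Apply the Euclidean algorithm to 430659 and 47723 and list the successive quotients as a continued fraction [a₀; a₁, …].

430659 ÷ 47723 → quotient 9, remainder 1152
47723 ÷ 1152 → quotient 41, remainder 491
1152 ÷ 491 → quotient 2, remainder 170
491 ÷ 170 → quotient 2, remainder 151
170 ÷ 151 → quotient 1, remainder 19
151 ÷ 19 → quotient 7, remainder 18
19 ÷ 18 → quotient 1, remainder 1
18 ÷ 1 → quotient 18, remainder 0

[9; 41, 2, 2, 1, 7, 1, 18]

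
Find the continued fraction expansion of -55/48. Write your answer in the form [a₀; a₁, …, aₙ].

[-2; 1, 5, 1, 6]

Apply division with remainder until the remainder is 0:
⌊-55/48⌋ = -2, remainder 41
⌊48/41⌋ = 1, remainder 7
⌊41/7⌋ = 5, remainder 6
⌊7/6⌋ = 1, remainder 1
⌊6/1⌋ = 6, remainder 0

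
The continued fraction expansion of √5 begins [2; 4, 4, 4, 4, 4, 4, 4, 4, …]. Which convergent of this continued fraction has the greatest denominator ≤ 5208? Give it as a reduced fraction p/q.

2889/1292

a_0 = 2: 2/1  (≤ bound)
a_1 = 4: 9/4  (≤ bound)
a_2 = 4: 38/17  (≤ bound)
a_3 = 4: 161/72  (≤ bound)
a_4 = 4: 682/305  (≤ bound)
a_5 = 4: 2889/1292  (≤ bound)
a_6 = 4: 12238/5473  (> 5208, stop)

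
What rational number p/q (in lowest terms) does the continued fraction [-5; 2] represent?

-9/2

Start with 2.
-5 + 1/(2/1) = -5 + 1/2 = -9/2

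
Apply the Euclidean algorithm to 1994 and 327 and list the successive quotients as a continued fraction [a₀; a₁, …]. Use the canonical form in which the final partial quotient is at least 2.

[6; 10, 4, 1, 1, 3]

Repeatedly divide and take the remainder:
⌊1994/327⌋ = 6, remainder 32
⌊327/32⌋ = 10, remainder 7
⌊32/7⌋ = 4, remainder 4
⌊7/4⌋ = 1, remainder 3
⌊4/3⌋ = 1, remainder 1
⌊3/1⌋ = 3, remainder 0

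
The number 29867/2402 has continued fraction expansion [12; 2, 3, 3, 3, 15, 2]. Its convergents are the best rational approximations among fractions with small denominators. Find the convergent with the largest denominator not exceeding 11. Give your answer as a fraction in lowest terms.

87/7

List convergents until the denominator exceeds the bound:
a_0 = 12: 12/1  (≤ bound)
a_1 = 2: 25/2  (≤ bound)
a_2 = 3: 87/7  (≤ bound)
a_3 = 3: 286/23  (> 11, stop)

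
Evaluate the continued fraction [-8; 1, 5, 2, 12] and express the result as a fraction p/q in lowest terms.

-1159/162

a_0 = -8: -8/1
a_1 = 1: -7/1
a_2 = 5: -43/6
a_3 = 2: -93/13
a_4 = 12: -1159/162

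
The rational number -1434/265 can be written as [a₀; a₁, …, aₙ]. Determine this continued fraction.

Repeatedly divide and take the remainder:
-1434 ÷ 265 → quotient -6, remainder 156
265 ÷ 156 → quotient 1, remainder 109
156 ÷ 109 → quotient 1, remainder 47
109 ÷ 47 → quotient 2, remainder 15
47 ÷ 15 → quotient 3, remainder 2
15 ÷ 2 → quotient 7, remainder 1
2 ÷ 1 → quotient 2, remainder 0

[-6; 1, 1, 2, 3, 7, 2]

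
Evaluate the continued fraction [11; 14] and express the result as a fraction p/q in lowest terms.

155/14

a_0 = 11: 11/1
a_1 = 14: 155/14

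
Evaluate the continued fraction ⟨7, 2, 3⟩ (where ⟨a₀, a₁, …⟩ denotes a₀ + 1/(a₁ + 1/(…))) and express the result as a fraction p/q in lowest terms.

Start with 3.
2 + 1/(3/1) = 2 + 1/3 = 7/3
7 + 1/(7/3) = 7 + 3/7 = 52/7

52/7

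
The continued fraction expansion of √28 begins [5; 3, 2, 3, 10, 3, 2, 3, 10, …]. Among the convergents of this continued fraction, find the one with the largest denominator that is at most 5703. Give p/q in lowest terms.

a_0 = 5: 5/1  (≤ bound)
a_1 = 3: 16/3  (≤ bound)
a_2 = 2: 37/7  (≤ bound)
a_3 = 3: 127/24  (≤ bound)
a_4 = 10: 1307/247  (≤ bound)
a_5 = 3: 4048/765  (≤ bound)
a_6 = 2: 9403/1777  (≤ bound)
a_7 = 3: 32257/6096  (> 5703, stop)

9403/1777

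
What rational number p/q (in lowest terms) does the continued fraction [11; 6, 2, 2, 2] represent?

859/77

Starting at the tail and folding back:
Start with 2.
2 + 1/(2/1) = 2 + 1/2 = 5/2
2 + 1/(5/2) = 2 + 2/5 = 12/5
6 + 1/(12/5) = 6 + 5/12 = 77/12
11 + 1/(77/12) = 11 + 12/77 = 859/77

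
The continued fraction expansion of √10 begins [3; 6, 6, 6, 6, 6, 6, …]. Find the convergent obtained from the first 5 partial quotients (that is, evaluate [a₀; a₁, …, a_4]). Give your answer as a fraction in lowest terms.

Start with 6.
6 + 1/(6/1) = 6 + 1/6 = 37/6
6 + 1/(37/6) = 6 + 6/37 = 228/37
6 + 1/(228/37) = 6 + 37/228 = 1405/228
3 + 1/(1405/228) = 3 + 228/1405 = 4443/1405

4443/1405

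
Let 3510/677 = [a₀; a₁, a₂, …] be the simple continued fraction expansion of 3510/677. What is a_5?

Apply division with remainder until the remainder is 0:
⌊3510/677⌋ = 5, remainder 125
⌊677/125⌋ = 5, remainder 52
⌊125/52⌋ = 2, remainder 21
⌊52/21⌋ = 2, remainder 10
⌊21/10⌋ = 2, remainder 1
⌊10/1⌋ = 10, remainder 0

10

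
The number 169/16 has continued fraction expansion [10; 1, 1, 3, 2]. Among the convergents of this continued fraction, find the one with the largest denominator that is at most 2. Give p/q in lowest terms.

a_0 = 10: 10/1  (≤ bound)
a_1 = 1: 11/1  (≤ bound)
a_2 = 1: 21/2  (≤ bound)
a_3 = 3: 74/7  (> 2, stop)

21/2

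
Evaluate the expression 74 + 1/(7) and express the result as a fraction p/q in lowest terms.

a_0 = 74: 74/1
a_1 = 7: 519/7

519/7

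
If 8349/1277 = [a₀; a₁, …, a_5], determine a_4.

12

8349 = 6·1277 + 687, so a_0 = 6
1277 = 1·687 + 590, so a_1 = 1
687 = 1·590 + 97, so a_2 = 1
590 = 6·97 + 8, so a_3 = 6
97 = 12·8 + 1, so a_4 = 12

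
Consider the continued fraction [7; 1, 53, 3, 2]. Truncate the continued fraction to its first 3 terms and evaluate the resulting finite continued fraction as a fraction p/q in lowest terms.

Work from the innermost term outward:
Start with 53.
1 + 1/(53/1) = 1 + 1/53 = 54/53
7 + 1/(54/53) = 7 + 53/54 = 431/54

431/54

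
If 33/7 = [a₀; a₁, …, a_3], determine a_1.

1

Run the Euclidean algorithm, recording each quotient:
33 = 4·7 + 5, so a_0 = 4
7 = 1·5 + 2, so a_1 = 1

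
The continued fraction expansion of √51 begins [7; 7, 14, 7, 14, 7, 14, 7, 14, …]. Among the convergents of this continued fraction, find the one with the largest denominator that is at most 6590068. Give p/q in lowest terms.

7068593/989801

a_0 = 7: 7/1  (≤ bound)
a_1 = 7: 50/7  (≤ bound)
a_2 = 14: 707/99  (≤ bound)
a_3 = 7: 4999/700  (≤ bound)
a_4 = 14: 70693/9899  (≤ bound)
a_5 = 7: 499850/69993  (≤ bound)
a_6 = 14: 7068593/989801  (≤ bound)
a_7 = 7: 49980001/6998600  (> 6590068, stop)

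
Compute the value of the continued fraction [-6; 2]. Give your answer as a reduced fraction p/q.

-11/2

Start with 2.
-6 + 1/(2/1) = -6 + 1/2 = -11/2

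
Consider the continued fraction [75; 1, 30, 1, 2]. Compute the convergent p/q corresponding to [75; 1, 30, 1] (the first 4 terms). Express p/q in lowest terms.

2431/32

a_0 = 75: 75/1
a_1 = 1: 76/1
a_2 = 30: 2355/31
a_3 = 1: 2431/32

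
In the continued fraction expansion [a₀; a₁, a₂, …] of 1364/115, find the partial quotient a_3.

5

1364 = 11·115 + 99, so a_0 = 11
115 = 1·99 + 16, so a_1 = 1
99 = 6·16 + 3, so a_2 = 6
16 = 5·3 + 1, so a_3 = 5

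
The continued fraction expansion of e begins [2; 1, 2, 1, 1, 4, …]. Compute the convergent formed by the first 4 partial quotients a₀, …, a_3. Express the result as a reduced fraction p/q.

11/4

Start with 1.
2 + 1/(1/1) = 2 + 1/1 = 3/1
1 + 1/(3/1) = 1 + 1/3 = 4/3
2 + 1/(4/3) = 2 + 3/4 = 11/4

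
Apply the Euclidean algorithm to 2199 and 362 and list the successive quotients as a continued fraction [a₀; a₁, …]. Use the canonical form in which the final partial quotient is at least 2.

2199 = 6·362 + 27, so a_0 = 6
362 = 13·27 + 11, so a_1 = 13
27 = 2·11 + 5, so a_2 = 2
11 = 2·5 + 1, so a_3 = 2
5 = 5·1 + 0, so a_4 = 5

[6; 13, 2, 2, 5]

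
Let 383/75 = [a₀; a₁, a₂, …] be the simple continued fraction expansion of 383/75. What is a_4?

⌊383/75⌋ = 5, remainder 8
⌊75/8⌋ = 9, remainder 3
⌊8/3⌋ = 2, remainder 2
⌊3/2⌋ = 1, remainder 1
⌊2/1⌋ = 2, remainder 0

2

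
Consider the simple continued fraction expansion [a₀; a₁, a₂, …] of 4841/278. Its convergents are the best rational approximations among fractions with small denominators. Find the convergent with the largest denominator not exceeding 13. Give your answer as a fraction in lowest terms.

209/12

a_0 = 17: 17/1  (≤ bound)
a_1 = 2: 35/2  (≤ bound)
a_2 = 2: 87/5  (≤ bound)
a_3 = 2: 209/12  (≤ bound)
a_4 = 1: 296/17  (> 13, stop)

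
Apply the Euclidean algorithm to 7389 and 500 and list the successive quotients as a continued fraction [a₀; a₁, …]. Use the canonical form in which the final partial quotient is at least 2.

[14; 1, 3, 1, 1, 55]

7389 = 14·500 + 389, so a_0 = 14
500 = 1·389 + 111, so a_1 = 1
389 = 3·111 + 56, so a_2 = 3
111 = 1·56 + 55, so a_3 = 1
56 = 1·55 + 1, so a_4 = 1
55 = 55·1 + 0, so a_5 = 55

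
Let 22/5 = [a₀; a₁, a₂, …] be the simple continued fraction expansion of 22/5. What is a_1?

Run the Euclidean algorithm, recording each quotient:
22 = 4·5 + 2, so a_0 = 4
5 = 2·2 + 1, so a_1 = 2

2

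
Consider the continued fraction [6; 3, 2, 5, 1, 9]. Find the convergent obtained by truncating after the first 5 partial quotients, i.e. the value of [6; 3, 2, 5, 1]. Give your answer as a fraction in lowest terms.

a_0 = 6: 6/1
a_1 = 3: 19/3
a_2 = 2: 44/7
a_3 = 5: 239/38
a_4 = 1: 283/45

283/45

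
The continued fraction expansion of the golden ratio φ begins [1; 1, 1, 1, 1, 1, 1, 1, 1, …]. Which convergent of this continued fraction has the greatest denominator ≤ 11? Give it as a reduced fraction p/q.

List convergents until the denominator exceeds the bound:
a_0 = 1: 1/1  (≤ bound)
a_1 = 1: 2/1  (≤ bound)
a_2 = 1: 3/2  (≤ bound)
a_3 = 1: 5/3  (≤ bound)
a_4 = 1: 8/5  (≤ bound)
a_5 = 1: 13/8  (≤ bound)
a_6 = 1: 21/13  (> 11, stop)

13/8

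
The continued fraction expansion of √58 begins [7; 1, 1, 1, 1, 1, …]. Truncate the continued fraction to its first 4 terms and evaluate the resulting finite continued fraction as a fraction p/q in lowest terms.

23/3

a_0 = 7: 7/1
a_1 = 1: 8/1
a_2 = 1: 15/2
a_3 = 1: 23/3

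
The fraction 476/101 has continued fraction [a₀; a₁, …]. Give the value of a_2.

476 ÷ 101 → quotient 4, remainder 72
101 ÷ 72 → quotient 1, remainder 29
72 ÷ 29 → quotient 2, remainder 14

2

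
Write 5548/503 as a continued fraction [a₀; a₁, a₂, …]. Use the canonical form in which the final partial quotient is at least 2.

[11; 33, 1, 1, 7]

⌊5548/503⌋ = 11, remainder 15
⌊503/15⌋ = 33, remainder 8
⌊15/8⌋ = 1, remainder 7
⌊8/7⌋ = 1, remainder 1
⌊7/1⌋ = 7, remainder 0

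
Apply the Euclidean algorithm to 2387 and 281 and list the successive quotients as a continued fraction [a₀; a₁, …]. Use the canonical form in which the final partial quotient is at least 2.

[8; 2, 46, 3]

2387 ÷ 281 → quotient 8, remainder 139
281 ÷ 139 → quotient 2, remainder 3
139 ÷ 3 → quotient 46, remainder 1
3 ÷ 1 → quotient 3, remainder 0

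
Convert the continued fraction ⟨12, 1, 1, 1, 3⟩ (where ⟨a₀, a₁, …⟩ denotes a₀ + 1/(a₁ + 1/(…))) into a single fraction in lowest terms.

Use the convergent recurrence hₖ = aₖ·hₖ₋₁ + hₖ₋₂ (and likewise for the denominators kₖ):
a_0 = 12: 12/1
a_1 = 1: 13/1
a_2 = 1: 25/2
a_3 = 1: 38/3
a_4 = 3: 139/11

139/11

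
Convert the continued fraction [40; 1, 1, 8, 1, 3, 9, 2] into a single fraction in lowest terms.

Start with 2.
9 + 1/(2/1) = 9 + 1/2 = 19/2
3 + 1/(19/2) = 3 + 2/19 = 59/19
1 + 1/(59/19) = 1 + 19/59 = 78/59
8 + 1/(78/59) = 8 + 59/78 = 683/78
1 + 1/(683/78) = 1 + 78/683 = 761/683
1 + 1/(761/683) = 1 + 683/761 = 1444/761
40 + 1/(1444/761) = 40 + 761/1444 = 58521/1444

58521/1444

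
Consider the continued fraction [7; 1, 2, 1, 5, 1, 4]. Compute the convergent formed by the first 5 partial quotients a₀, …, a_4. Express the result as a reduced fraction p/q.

178/23

a_0 = 7: 7/1
a_1 = 1: 8/1
a_2 = 2: 23/3
a_3 = 1: 31/4
a_4 = 5: 178/23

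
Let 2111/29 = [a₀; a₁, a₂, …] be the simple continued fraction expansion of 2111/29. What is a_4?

2111 ÷ 29 → quotient 72, remainder 23
29 ÷ 23 → quotient 1, remainder 6
23 ÷ 6 → quotient 3, remainder 5
6 ÷ 5 → quotient 1, remainder 1
5 ÷ 1 → quotient 5, remainder 0

5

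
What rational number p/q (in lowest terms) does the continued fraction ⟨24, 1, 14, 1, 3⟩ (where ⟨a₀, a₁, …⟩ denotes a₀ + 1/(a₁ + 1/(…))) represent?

a_0 = 24: 24/1
a_1 = 1: 25/1
a_2 = 14: 374/15
a_3 = 1: 399/16
a_4 = 3: 1571/63

1571/63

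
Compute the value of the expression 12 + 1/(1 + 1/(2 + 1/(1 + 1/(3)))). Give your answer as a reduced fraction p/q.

191/15

Start with 3.
1 + 1/(3/1) = 1 + 1/3 = 4/3
2 + 1/(4/3) = 2 + 3/4 = 11/4
1 + 1/(11/4) = 1 + 4/11 = 15/11
12 + 1/(15/11) = 12 + 11/15 = 191/15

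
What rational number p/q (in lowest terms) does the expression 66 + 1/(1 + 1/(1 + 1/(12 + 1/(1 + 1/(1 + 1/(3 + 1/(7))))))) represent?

88670/1333

Start with 7.
3 + 1/(7/1) = 3 + 1/7 = 22/7
1 + 1/(22/7) = 1 + 7/22 = 29/22
1 + 1/(29/22) = 1 + 22/29 = 51/29
12 + 1/(51/29) = 12 + 29/51 = 641/51
1 + 1/(641/51) = 1 + 51/641 = 692/641
1 + 1/(692/641) = 1 + 641/692 = 1333/692
66 + 1/(1333/692) = 66 + 692/1333 = 88670/1333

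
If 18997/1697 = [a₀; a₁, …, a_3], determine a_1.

5

Run the Euclidean algorithm, recording each quotient:
18997 ÷ 1697 → quotient 11, remainder 330
1697 ÷ 330 → quotient 5, remainder 47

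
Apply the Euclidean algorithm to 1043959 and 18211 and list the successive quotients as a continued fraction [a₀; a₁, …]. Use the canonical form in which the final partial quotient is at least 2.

1043959 = 57·18211 + 5932, so a_0 = 57
18211 = 3·5932 + 415, so a_1 = 3
5932 = 14·415 + 122, so a_2 = 14
415 = 3·122 + 49, so a_3 = 3
122 = 2·49 + 24, so a_4 = 2
49 = 2·24 + 1, so a_5 = 2
24 = 24·1 + 0, so a_6 = 24

[57; 3, 14, 3, 2, 2, 24]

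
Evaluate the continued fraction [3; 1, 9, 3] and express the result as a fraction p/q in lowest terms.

Compute successive convergents:
a_0 = 3: 3/1
a_1 = 1: 4/1
a_2 = 9: 39/10
a_3 = 3: 121/31

121/31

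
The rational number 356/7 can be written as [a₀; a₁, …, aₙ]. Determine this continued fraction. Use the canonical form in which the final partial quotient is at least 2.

Run the Euclidean algorithm, recording each quotient:
356 = 50·7 + 6, so a_0 = 50
7 = 1·6 + 1, so a_1 = 1
6 = 6·1 + 0, so a_2 = 6

[50; 1, 6]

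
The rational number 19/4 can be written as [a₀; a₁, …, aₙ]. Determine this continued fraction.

[4; 1, 3]

Repeatedly divide and take the remainder:
⌊19/4⌋ = 4, remainder 3
⌊4/3⌋ = 1, remainder 1
⌊3/1⌋ = 3, remainder 0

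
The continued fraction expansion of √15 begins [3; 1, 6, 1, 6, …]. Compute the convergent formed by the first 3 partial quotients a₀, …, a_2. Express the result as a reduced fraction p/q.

a_0 = 3: 3/1
a_1 = 1: 4/1
a_2 = 6: 27/7

27/7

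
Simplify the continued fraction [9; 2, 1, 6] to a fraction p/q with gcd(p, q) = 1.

Start with 6.
1 + 1/(6/1) = 1 + 1/6 = 7/6
2 + 1/(7/6) = 2 + 6/7 = 20/7
9 + 1/(20/7) = 9 + 7/20 = 187/20

187/20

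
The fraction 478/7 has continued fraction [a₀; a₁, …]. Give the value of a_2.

Run the Euclidean algorithm, recording each quotient:
478 = 68·7 + 2, so a_0 = 68
7 = 3·2 + 1, so a_1 = 3
2 = 2·1 + 0, so a_2 = 2

2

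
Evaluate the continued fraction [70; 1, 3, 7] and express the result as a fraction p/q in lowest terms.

2052/29

Start with 7.
3 + 1/(7/1) = 3 + 1/7 = 22/7
1 + 1/(22/7) = 1 + 7/22 = 29/22
70 + 1/(29/22) = 70 + 22/29 = 2052/29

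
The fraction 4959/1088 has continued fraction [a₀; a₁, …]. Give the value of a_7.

11

⌊4959/1088⌋ = 4, remainder 607
⌊1088/607⌋ = 1, remainder 481
⌊607/481⌋ = 1, remainder 126
⌊481/126⌋ = 3, remainder 103
⌊126/103⌋ = 1, remainder 23
⌊103/23⌋ = 4, remainder 11
⌊23/11⌋ = 2, remainder 1
⌊11/1⌋ = 11, remainder 0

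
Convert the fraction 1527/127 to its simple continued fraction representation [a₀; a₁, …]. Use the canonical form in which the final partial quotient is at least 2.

Apply division with remainder until the remainder is 0:
1527 ÷ 127 → quotient 12, remainder 3
127 ÷ 3 → quotient 42, remainder 1
3 ÷ 1 → quotient 3, remainder 0

[12; 42, 3]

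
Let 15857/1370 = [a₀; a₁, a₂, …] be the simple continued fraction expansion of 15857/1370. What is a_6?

Repeatedly divide and take the remainder:
15857 = 11·1370 + 787, so a_0 = 11
1370 = 1·787 + 583, so a_1 = 1
787 = 1·583 + 204, so a_2 = 1
583 = 2·204 + 175, so a_3 = 2
204 = 1·175 + 29, so a_4 = 1
175 = 6·29 + 1, so a_5 = 6
29 = 29·1 + 0, so a_6 = 29

29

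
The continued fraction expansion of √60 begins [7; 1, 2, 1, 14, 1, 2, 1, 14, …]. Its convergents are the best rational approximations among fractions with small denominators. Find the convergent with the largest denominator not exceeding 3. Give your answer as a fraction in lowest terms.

List convergents until the denominator exceeds the bound:
a_0 = 7: 7/1  (≤ bound)
a_1 = 1: 8/1  (≤ bound)
a_2 = 2: 23/3  (≤ bound)
a_3 = 1: 31/4  (> 3, stop)

23/3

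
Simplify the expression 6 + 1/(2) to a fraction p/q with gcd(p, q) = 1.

a_0 = 6: 6/1
a_1 = 2: 13/2

13/2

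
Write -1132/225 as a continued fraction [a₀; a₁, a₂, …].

-1132 ÷ 225 → quotient -6, remainder 218
225 ÷ 218 → quotient 1, remainder 7
218 ÷ 7 → quotient 31, remainder 1
7 ÷ 1 → quotient 7, remainder 0

[-6; 1, 31, 7]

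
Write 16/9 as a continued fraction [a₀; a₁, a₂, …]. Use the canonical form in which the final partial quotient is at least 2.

[1; 1, 3, 2]

⌊16/9⌋ = 1, remainder 7
⌊9/7⌋ = 1, remainder 2
⌊7/2⌋ = 3, remainder 1
⌊2/1⌋ = 2, remainder 0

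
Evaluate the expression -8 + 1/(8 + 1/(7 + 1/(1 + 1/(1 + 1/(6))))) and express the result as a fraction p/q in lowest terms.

-6278/797

Start with 6.
1 + 1/(6/1) = 1 + 1/6 = 7/6
1 + 1/(7/6) = 1 + 6/7 = 13/7
7 + 1/(13/7) = 7 + 7/13 = 98/13
8 + 1/(98/13) = 8 + 13/98 = 797/98
-8 + 1/(797/98) = -8 + 98/797 = -6278/797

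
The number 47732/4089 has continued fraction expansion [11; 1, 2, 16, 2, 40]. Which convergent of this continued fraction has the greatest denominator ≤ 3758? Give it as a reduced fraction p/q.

1179/101

a_0 = 11: 11/1  (≤ bound)
a_1 = 1: 12/1  (≤ bound)
a_2 = 2: 35/3  (≤ bound)
a_3 = 16: 572/49  (≤ bound)
a_4 = 2: 1179/101  (≤ bound)
a_5 = 40: 47732/4089  (> 3758, stop)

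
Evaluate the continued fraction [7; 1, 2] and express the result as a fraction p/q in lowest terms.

a_0 = 7: 7/1
a_1 = 1: 8/1
a_2 = 2: 23/3

23/3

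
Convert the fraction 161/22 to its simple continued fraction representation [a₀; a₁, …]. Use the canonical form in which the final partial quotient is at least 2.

161 = 7·22 + 7, so a_0 = 7
22 = 3·7 + 1, so a_1 = 3
7 = 7·1 + 0, so a_2 = 7

[7; 3, 7]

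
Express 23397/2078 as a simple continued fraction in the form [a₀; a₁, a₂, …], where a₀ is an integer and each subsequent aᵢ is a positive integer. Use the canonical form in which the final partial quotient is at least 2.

23397 ÷ 2078 → quotient 11, remainder 539
2078 ÷ 539 → quotient 3, remainder 461
539 ÷ 461 → quotient 1, remainder 78
461 ÷ 78 → quotient 5, remainder 71
78 ÷ 71 → quotient 1, remainder 7
71 ÷ 7 → quotient 10, remainder 1
7 ÷ 1 → quotient 7, remainder 0

[11; 3, 1, 5, 1, 10, 7]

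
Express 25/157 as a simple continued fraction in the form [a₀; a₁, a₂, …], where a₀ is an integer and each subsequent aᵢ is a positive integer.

[0; 6, 3, 1, 1, 3]

Repeatedly divide and take the remainder:
⌊25/157⌋ = 0, remainder 25
⌊157/25⌋ = 6, remainder 7
⌊25/7⌋ = 3, remainder 4
⌊7/4⌋ = 1, remainder 3
⌊4/3⌋ = 1, remainder 1
⌊3/1⌋ = 3, remainder 0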